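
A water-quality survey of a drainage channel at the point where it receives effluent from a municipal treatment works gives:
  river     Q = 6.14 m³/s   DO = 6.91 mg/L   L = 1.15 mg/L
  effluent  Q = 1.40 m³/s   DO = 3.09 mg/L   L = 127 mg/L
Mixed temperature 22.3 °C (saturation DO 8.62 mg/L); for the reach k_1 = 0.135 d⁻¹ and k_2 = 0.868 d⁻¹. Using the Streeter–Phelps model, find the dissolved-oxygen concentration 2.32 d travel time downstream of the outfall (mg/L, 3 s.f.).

Mixed DO = (6.14×6.91 + 1.40×3.09)/(6.14+1.40) = 46.75/7.540 = 6.201 mg/L.
Mixed L₀ = (6.14×1.15 + 1.40×127)/(7.540) = 184.9/7.540 = 24.52 mg/L.
Initial deficit D₀ = C_s − DO₀ = 8.62 − 6.201 = 2.419 mg/L.
D(2.32) = [0.135×24.52/(0.868−0.135)](e^(−0.135×2.32) − e^(−0.868×2.32)) + 2.419 e^(−0.868×2.32)
= 4.515 × (0.7311 − 0.1335) + 2.419 × 0.1335 = 3.021 mg/L.
DO = 8.62 − 3.021 = 5.599 mg/L.

DO ≈ 5.60 mg/L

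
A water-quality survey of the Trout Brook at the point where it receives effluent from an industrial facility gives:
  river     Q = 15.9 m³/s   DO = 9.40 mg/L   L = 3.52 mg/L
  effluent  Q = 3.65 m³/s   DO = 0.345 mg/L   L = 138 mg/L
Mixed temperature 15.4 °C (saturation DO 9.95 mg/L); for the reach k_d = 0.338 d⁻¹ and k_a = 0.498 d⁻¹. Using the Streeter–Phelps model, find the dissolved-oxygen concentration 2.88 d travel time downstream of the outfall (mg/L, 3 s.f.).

DO ≈ 0.981 mg/L

Mixed DO = (15.9×9.40 + 3.65×0.345)/(15.9+3.65) = 150.7/19.55 = 7.709 mg/L.
Mixed L₀ = (15.9×3.52 + 3.65×138)/(19.55) = 559.7/19.55 = 28.63 mg/L.
Initial deficit D₀ = C_s − DO₀ = 9.95 − 7.709 = 2.241 mg/L.
D(2.88) = [0.338×28.63/(0.498−0.338)](e^(−0.338×2.88) − e^(−0.498×2.88)) + 2.241 e^(−0.498×2.88)
= 60.48 × (0.3778 − 0.2383) + 2.241 × 0.2383 = 8.969 mg/L.
DO = 9.95 − 8.969 = 0.9806 mg/L.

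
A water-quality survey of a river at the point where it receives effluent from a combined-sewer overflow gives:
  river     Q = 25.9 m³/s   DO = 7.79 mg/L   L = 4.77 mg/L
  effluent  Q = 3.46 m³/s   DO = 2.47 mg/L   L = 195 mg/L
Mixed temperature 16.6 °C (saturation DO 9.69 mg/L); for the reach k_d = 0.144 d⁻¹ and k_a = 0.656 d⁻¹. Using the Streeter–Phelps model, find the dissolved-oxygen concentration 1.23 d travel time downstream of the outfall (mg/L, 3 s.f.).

Mixed DO = (25.9×7.79 + 3.46×2.47)/(25.9+3.46) = 210.3/29.36 = 7.163 mg/L.
Mixed L₀ = (25.9×4.77 + 3.46×195)/(29.36) = 798.2/29.36 = 27.19 mg/L.
Initial deficit D₀ = C_s − DO₀ = 9.69 − 7.163 = 2.527 mg/L.
D(1.23) = [0.144×27.19/(0.656−0.144)](e^(−0.144×1.23) − e^(−0.656×1.23)) + 2.527 e^(−0.656×1.23)
= 7.647 × (0.8377 − 0.4462) + 2.527 × 0.4462 = 4.121 mg/L.
DO = 9.69 − 4.121 = 5.569 mg/L.

DO ≈ 5.57 mg/L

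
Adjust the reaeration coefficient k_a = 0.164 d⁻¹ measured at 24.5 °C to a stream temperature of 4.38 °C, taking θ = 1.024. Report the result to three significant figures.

k_a ≈ 0.102 d⁻¹

k_a(T₂) = k_a(T₁) · θ^(T₂−T₁) = 0.164 × 1.024^(4.38−24.5)
= 0.164 × 1.024^-20.1 = 0.164 × 0.6205 = 0.1018 d⁻¹.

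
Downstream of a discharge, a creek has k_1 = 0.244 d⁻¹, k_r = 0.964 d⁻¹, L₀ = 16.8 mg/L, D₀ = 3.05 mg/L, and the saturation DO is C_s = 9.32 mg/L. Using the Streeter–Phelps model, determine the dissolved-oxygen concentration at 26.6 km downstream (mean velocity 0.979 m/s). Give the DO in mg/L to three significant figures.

DO ≈ 6.00 mg/L

Travel time t = x/v = 26.6 km / (0.979 m/s) = 26600 m / 0.979 m/s = 27170 s = 0.3145 d.
k_1 L₀/(k_r−k_1) = 0.244×16.8/(0.964−0.244) = 4.099/0.7200 = 5.693 mg/L.
e^(−k_1 t) = e^(−0.244×0.3145) = 0.9261; e^(−k_r t) = e^(−0.964×0.3145) = 0.7385.
D = 5.693 × (0.9261 − 0.7385) + 3.05 × 0.7385 = 1.068 + 2.252 = 3.321 mg/L.
DO = C_s − D = 9.32 − 3.321 = 5.999 mg/L.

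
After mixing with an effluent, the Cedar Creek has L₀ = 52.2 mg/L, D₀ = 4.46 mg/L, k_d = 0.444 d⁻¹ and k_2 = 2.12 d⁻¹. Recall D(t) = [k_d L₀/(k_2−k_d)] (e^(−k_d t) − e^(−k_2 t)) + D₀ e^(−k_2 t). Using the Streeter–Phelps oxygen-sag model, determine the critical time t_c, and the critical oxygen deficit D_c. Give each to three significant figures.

t_c = [1/(k_2−k_d)] ln[(k_2/k_d)(1 − D₀(k_2−k_d)/(k_d L₀))]
= [1/(2.12−0.444)] ln[(2.12/0.444)(1 − 4.46×1.676/(0.444×52.2))]
= (1/1.676) ln[4.775 × 0.6775] = 0.5967 × ln(3.235) = 0.5967 × 1.174 = 0.7005 d.
L(t_c) = L₀ e^(−k_d t_c) = 52.2 × 0.7327 = 38.25 mg/L, and at the critical point k_2 D_c = k_d L, so D_c = (0.444/2.12) × 38.25 = 8.010 mg/L.

t_c ≈ 0.700 d; D_c ≈ 8.01 mg/L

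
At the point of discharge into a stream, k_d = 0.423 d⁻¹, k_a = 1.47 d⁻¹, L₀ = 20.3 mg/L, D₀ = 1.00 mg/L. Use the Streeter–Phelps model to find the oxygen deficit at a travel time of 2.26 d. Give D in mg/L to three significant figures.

D ≈ 2.89 mg/L

k_d L₀/(k_a−k_d) = 0.423×20.3/(1.47−0.423) = 8.587/1.047 = 8.201 mg/L.
e^(−k_d t) = e^(−0.423×2.260) = 0.3844; e^(−k_a t) = e^(−1.47×2.260) = 0.03607.
D = 8.201 × (0.3844 − 0.03607) + 1.00 × 0.03607 = 2.857 + 0.03607 = 2.893 mg/L.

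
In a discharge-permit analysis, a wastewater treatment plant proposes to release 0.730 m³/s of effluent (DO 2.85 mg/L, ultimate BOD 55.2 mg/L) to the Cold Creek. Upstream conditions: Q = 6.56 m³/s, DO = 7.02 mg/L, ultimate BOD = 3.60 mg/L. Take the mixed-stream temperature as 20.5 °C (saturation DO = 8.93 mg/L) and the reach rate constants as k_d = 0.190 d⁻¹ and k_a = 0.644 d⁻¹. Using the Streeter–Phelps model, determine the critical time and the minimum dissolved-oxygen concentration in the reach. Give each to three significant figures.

t_c ≈ 0.472 d; minimum DO ≈ 6.57 mg/L

Mixed DO = (6.56×7.02 + 0.730×2.85)/(6.56+0.730) = 48.13/7.290 = 6.602 mg/L.
Mixed L₀ = (6.56×3.60 + 0.730×55.2)/(7.290) = 63.91/7.290 = 8.767 mg/L.
Initial deficit D₀ = C_s − DO₀ = 8.93 − 6.602 = 2.328 mg/L.
t_c = (1/0.4540) ln[(0.644/0.190)(1 − 2.328×0.4540/(0.190×8.767))] = 2.203 × ln(1.239) = 0.4725 d.
D_c = (0.190/0.644) × 8.767 × e^(−0.190×0.4725) = 0.2950 × 8.767 × 0.9141 = 2.364 mg/L.
Minimum DO = 8.93 − 2.364 = 6.566 mg/L.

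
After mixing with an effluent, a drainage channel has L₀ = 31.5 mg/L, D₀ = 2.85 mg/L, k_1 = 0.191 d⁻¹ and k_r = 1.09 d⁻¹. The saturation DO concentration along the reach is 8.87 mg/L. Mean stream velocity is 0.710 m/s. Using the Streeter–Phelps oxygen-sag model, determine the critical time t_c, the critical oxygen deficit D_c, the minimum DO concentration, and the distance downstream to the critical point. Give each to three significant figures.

t_c ≈ 1.32 d; D_c ≈ 4.29 mg/L; min DO ≈ 4.58 mg/L; x_c ≈ 81.0 km

With k_r/k_1 = 5.707 and 1 − D₀(k_r−k_1)/(k_1 L₀) = 0.5741,
t_c = ln(5.707 × 0.5741) / (1.09 − 0.191) = ln(3.277) / 0.8990 = 1.187/0.8990 = 1.320 d.
D_c = (k_1/k_r) L₀ e^(−k_1 t_c) = (0.191/1.09) × 31.5 × e^(−0.191×1.320) = 0.1752 × 31.5 × 0.7771 = 4.290 mg/L.
Minimum DO = C_s − D_c = 8.87 − 4.290 = 4.580 mg/L.
x_c = v t_c = 0.710 m/s × 1.320 d × 86400 s/d = 80980 m ≈ 81.0 km.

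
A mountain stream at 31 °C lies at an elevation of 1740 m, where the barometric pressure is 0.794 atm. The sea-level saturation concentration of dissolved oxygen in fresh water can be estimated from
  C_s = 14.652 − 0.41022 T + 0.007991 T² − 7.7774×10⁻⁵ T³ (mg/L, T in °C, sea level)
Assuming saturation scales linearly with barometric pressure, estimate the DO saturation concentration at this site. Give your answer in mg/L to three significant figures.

At sea level: C_s = 14.652 − 0.41022×31 + 0.007991×31² − 7.7774×10⁻⁵×31³ = 7.298 mg/L.
Pressure correction: C_s' = 7.298 × 0.794 = 5.794 mg/L.

C_s ≈ 5.79 mg/L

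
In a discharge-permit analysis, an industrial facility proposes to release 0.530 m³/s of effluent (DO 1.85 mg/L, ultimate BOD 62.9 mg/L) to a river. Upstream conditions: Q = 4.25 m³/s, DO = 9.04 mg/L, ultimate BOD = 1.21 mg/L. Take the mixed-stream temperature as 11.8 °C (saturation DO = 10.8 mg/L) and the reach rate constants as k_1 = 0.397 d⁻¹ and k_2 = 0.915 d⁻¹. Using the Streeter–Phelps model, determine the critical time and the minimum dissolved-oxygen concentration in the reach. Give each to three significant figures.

t_c ≈ 0.579 d; minimum DO ≈ 8.02 mg/L

Mixed DO = (4.25×9.04 + 0.530×1.85)/(4.25+0.530) = 39.40/4.780 = 8.243 mg/L.
Mixed L₀ = (4.25×1.21 + 0.530×62.9)/(4.780) = 38.48/4.780 = 8.050 mg/L.
Initial deficit D₀ = C_s − DO₀ = 10.8 − 8.243 = 2.557 mg/L.
t_c = (1/0.5180) ln[(0.915/0.397)(1 − 2.557×0.5180/(0.397×8.050))] = 1.931 × ln(1.349) = 0.5786 d.
D_c = (0.397/0.915) × 8.050 × e^(−0.397×0.5786) = 0.4339 × 8.050 × 0.7948 = 2.776 mg/L.
Minimum DO = 10.8 − 2.776 = 8.024 mg/L.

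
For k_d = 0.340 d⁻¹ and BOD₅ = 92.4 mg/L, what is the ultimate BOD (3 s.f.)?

L₀ ≈ 113 mg/L

BOD₅ = L₀(1 − e^(−5k_d)) ⇒ L₀ = BOD₅ / (1 − e^(−5×0.340))
= 92.4 / (1 − 0.1827) = 92.4 / 0.8173 = 113.1 mg/L.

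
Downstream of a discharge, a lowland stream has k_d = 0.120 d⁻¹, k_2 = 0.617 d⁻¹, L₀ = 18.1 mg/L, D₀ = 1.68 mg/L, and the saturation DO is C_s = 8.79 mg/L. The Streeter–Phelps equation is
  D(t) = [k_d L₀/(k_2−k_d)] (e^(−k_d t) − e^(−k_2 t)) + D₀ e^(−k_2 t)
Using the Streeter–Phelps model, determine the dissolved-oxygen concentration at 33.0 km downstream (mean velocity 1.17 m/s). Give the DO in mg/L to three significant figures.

Travel time t = x/v = 33.0 km / (1.17 m/s) = 33000 m / 1.17 m/s = 28210 s = 0.3264 d.
k_d L₀/(k_2−k_d) = 0.120×18.1/(0.617−0.120) = 2.172/0.4970 = 4.370 mg/L.
e^(−k_d t) = e^(−0.120×0.3264) = 0.9616; e^(−k_2 t) = e^(−0.617×0.3264) = 0.8176.
D = 4.370 × (0.9616 − 0.8176) + 1.68 × 0.8176 = 0.6294 + 1.374 = 2.003 mg/L.
DO = C_s − D = 8.79 − 2.003 = 6.787 mg/L.

DO ≈ 6.79 mg/L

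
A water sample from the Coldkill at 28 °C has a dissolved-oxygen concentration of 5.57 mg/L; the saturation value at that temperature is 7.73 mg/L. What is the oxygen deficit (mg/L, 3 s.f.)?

D = C_s − C = 7.73 − 5.57 = 2.16 mg/L.

D ≈ 2.16 mg/L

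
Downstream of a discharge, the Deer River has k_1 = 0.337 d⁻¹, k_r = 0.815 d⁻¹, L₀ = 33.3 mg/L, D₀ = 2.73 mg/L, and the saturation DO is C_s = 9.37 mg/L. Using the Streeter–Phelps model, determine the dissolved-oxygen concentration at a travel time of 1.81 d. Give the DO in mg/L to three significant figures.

k_1 L₀/(k_r−k_1) = 0.337×33.3/(0.815−0.337) = 11.22/0.4780 = 23.48 mg/L.
e^(−k_1 t) = e^(−0.337×1.810) = 0.5434; e^(−k_r t) = e^(−0.815×1.810) = 0.2287.
D = 23.48 × (0.5434 − 0.2287) + 2.73 × 0.2287 = 7.386 + 0.6245 = 8.011 mg/L.
DO = C_s − D = 9.37 − 8.011 = 1.359 mg/L.

DO ≈ 1.36 mg/L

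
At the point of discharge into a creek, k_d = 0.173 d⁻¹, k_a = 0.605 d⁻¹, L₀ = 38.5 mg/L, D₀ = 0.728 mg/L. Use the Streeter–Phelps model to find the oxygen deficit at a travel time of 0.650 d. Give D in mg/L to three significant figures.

k_d L₀/(k_a−k_d) = 0.173×38.5/(0.605−0.173) = 6.660/0.4320 = 15.42 mg/L.
e^(−k_d t) = e^(−0.173×0.6500) = 0.8936; e^(−k_a t) = e^(−0.605×0.6500) = 0.6749.
D = 15.42 × (0.8936 − 0.6749) + 0.728 × 0.6749 = 3.373 + 0.4913 = 3.864 mg/L.

D ≈ 3.86 mg/L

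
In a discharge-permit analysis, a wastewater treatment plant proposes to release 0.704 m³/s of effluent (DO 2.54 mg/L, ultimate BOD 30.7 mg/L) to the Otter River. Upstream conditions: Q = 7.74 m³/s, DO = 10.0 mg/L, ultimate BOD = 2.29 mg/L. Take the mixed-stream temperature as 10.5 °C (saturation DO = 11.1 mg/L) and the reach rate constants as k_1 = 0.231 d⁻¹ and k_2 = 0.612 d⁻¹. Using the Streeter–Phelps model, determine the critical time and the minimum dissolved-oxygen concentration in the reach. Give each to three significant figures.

Mixed DO = (7.74×10.0 + 0.704×2.54)/(7.74+0.704) = 79.19/8.444 = 9.378 mg/L.
Mixed L₀ = (7.74×2.29 + 0.704×30.7)/(8.444) = 39.34/8.444 = 4.659 mg/L.
Initial deficit D₀ = C_s − DO₀ = 11.1 − 9.378 = 1.722 mg/L.
t_c = (1/0.3810) ln[(0.612/0.231)(1 − 1.722×0.3810/(0.231×4.659))] = 2.625 × ln(1.034) = 0.08821 d.
D_c = (0.231/0.612) × 4.659 × e^(−0.231×0.08821) = 0.3775 × 4.659 × 0.9798 = 1.723 mg/L.
Minimum DO = 11.1 − 1.723 = 9.377 mg/L.

t_c ≈ 0.0882 d; minimum DO ≈ 9.38 mg/L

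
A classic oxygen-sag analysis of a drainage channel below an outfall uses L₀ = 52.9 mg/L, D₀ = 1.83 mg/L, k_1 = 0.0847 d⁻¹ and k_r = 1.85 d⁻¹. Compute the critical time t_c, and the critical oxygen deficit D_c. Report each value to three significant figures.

t_c = [1/(k_r−k_1)] ln[(k_r/k_1)(1 − D₀(k_r−k_1)/(k_1 L₀))]
= [1/(1.85−0.0847)] ln[(1.85/0.0847)(1 − 1.83×1.765/(0.0847×52.9))]
= (1/1.765) ln[21.84 × 0.2790] = 0.5665 × ln(6.094) = 0.5665 × 1.807 = 1.024 d.
D_c = (k_1/k_r) L₀ e^(−k_1 t_c) = (0.0847/1.85) × 52.9 × e^(−0.0847×1.024) = 0.04578 × 52.9 × 0.9169 = 2.221 mg/L.

t_c ≈ 1.02 d; D_c ≈ 2.22 mg/L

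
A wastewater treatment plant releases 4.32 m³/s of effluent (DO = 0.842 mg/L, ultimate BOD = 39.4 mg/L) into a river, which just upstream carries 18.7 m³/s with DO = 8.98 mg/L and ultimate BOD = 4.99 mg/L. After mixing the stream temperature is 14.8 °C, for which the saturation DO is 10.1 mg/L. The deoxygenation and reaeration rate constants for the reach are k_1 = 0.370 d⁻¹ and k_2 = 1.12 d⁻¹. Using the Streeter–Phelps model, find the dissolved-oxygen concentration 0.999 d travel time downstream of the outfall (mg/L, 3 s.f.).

DO ≈ 7.18 mg/L

Mixed DO = (18.7×8.98 + 4.32×0.842)/(18.7+4.32) = 171.6/23.02 = 7.453 mg/L.
Mixed L₀ = (18.7×4.99 + 4.32×39.4)/(23.02) = 263.5/23.02 = 11.45 mg/L.
Initial deficit D₀ = C_s − DO₀ = 10.1 − 7.453 = 2.647 mg/L.
D(0.999) = [0.370×11.45/(1.12−0.370)](e^(−0.370×0.999) − e^(−1.12×0.999)) + 2.647 e^(−1.12×0.999)
= 5.647 × (0.6910 − 0.3266) + 2.647 × 0.3266 = 2.922 mg/L.
DO = 10.1 − 2.922 = 7.178 mg/L.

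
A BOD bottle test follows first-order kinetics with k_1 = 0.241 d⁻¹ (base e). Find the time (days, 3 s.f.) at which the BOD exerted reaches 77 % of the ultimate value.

y/L₀ = 1 − e^(−k_1 t) = 0.77 ⇒ e^(−k_1 t) = 0.230
t = −ln(0.230) / 0.241 = 1.470 / 0.241 = 6.098 d.

t ≈ 6.10 d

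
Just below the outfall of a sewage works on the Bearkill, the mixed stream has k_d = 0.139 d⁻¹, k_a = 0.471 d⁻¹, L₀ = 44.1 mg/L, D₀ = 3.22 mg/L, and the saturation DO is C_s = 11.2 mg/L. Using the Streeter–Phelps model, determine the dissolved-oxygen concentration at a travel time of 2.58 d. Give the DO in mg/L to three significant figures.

k_d L₀/(k_a−k_d) = 0.139×44.1/(0.471−0.139) = 6.130/0.3320 = 18.46 mg/L.
e^(−k_d t) = e^(−0.139×2.580) = 0.6986; e^(−k_a t) = e^(−0.471×2.580) = 0.2967.
D = 18.46 × (0.6986 − 0.2967) + 3.22 × 0.2967 = 7.422 + 0.9552 = 8.377 mg/L.
DO = C_s − D = 11.2 − 8.377 = 2.823 mg/L.

DO ≈ 2.82 mg/L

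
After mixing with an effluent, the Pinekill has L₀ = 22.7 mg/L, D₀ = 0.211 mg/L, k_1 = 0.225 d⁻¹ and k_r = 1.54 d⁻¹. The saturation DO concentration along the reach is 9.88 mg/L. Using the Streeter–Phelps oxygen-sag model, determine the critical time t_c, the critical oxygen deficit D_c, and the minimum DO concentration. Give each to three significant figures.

t_c ≈ 1.42 d; D_c ≈ 2.41 mg/L; min DO ≈ 7.47 mg/L

With k_r/k_1 = 6.844 and 1 − D₀(k_r−k_1)/(k_1 L₀) = 0.9457,
t_c = ln(6.844 × 0.9457) / (1.54 − 0.225) = ln(6.473) / 1.315 = 1.868/1.315 = 1.420 d.
L(t_c) = L₀ e^(−k_1 t_c) = 22.7 × 0.7265 = 16.49 mg/L, and at the critical point k_r D_c = k_1 L, so D_c = (0.225/1.54) × 16.49 = 2.409 mg/L.
Minimum DO = C_s − D_c = 9.88 − 2.409 = 7.471 mg/L.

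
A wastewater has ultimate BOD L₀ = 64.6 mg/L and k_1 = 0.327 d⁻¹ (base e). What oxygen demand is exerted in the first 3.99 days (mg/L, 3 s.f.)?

y ≈ 47.1 mg/L

y_t = L₀(1 − e^(−k_1 t)) = 64.6 × (1 − e^(−0.327×3.99))
= 64.6 × (1 − 0.2712) = 64.6 × 0.7288 = 47.08 mg/L.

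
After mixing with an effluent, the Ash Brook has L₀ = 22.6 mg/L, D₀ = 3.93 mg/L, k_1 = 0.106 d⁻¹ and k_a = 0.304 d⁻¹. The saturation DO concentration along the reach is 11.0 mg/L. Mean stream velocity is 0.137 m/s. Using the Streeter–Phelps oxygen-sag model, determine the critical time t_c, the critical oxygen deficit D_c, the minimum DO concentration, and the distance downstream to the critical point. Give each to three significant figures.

t_c = [1/(k_a−k_1)] ln[(k_a/k_1)(1 − D₀(k_a−k_1)/(k_1 L₀))]
= [1/(0.304−0.106)] ln[(0.304/0.106)(1 − 3.93×0.1980/(0.106×22.6))]
= (1/0.1980) ln[2.868 × 0.6752] = 5.051 × ln(1.936) = 5.051 × 0.6608 = 3.337 d.
L(t_c) = L₀ e^(−k_1 t_c) = 22.6 × 0.7020 = 15.87 mg/L, and at the critical point k_a D_c = k_1 L, so D_c = (0.106/0.304) × 15.87 = 5.532 mg/L.
Minimum DO = C_s − D_c = 11.0 − 5.532 = 5.468 mg/L.
x_c = v t_c = 0.137 m/s × 3.337 d × 86400 s/d = 39500 m ≈ 39.5 km.

t_c ≈ 3.34 d; D_c ≈ 5.53 mg/L; min DO ≈ 5.47 mg/L; x_c ≈ 39.5 km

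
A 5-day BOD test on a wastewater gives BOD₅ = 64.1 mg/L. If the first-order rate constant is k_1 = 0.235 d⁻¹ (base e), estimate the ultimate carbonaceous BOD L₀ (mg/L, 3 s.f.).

L₀ ≈ 92.7 mg/L

BOD₅ = L₀(1 − e^(−5k_1)) ⇒ L₀ = BOD₅ / (1 − e^(−5×0.235))
= 64.1 / (1 − 0.3088) = 64.1 / 0.6912 = 92.74 mg/L.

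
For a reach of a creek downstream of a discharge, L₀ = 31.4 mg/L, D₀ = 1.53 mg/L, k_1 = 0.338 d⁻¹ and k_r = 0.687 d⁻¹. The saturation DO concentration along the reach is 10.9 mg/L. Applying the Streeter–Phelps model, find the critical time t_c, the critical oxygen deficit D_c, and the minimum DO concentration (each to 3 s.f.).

t_c ≈ 1.88 d; D_c ≈ 8.17 mg/L; min DO ≈ 2.73 mg/L

At the critical point dD/dt = 0, so k_1 L₀ e^(−k_1 t) = k_r D. Substituting D(t) from the Streeter–Phelps equation and solving for t gives
t_c = ln[(k_r/k_1)(1 − D₀(k_r−k_1)/(k_1 L₀))] / (k_r−k_1).
Here k_r−k_1 = 0.3490 d⁻¹ and 1 − D₀(k_r−k_1)/(k_1 L₀) = 1 − 1.53×0.3490/(0.338×31.4) = 0.9497, so
t_c = ln(2.033 × 0.9497) / 0.3490 = 0.6577 / 0.3490 = 1.884 d.
L(t_c) = L₀ e^(−k_1 t_c) = 31.4 × 0.5289 = 16.61 mg/L, and at the critical point k_r D_c = k_1 L, so D_c = (0.338/0.687) × 16.61 = 8.171 mg/L.
Minimum DO = C_s − D_c = 10.9 − 8.171 = 2.729 mg/L.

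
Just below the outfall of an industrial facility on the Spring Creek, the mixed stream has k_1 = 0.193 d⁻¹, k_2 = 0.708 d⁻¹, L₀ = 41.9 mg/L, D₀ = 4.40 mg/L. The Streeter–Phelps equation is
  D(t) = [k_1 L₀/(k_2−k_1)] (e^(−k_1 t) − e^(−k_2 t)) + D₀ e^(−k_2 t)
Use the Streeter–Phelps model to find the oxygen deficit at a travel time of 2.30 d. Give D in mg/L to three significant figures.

D ≈ 7.86 mg/L

k_1 L₀/(k_2−k_1) = 0.193×41.9/(0.708−0.193) = 8.087/0.5150 = 15.70 mg/L.
e^(−k_1 t) = e^(−0.193×2.300) = 0.6415; e^(−k_2 t) = e^(−0.708×2.300) = 0.1962.
D = 15.70 × (0.6415 − 0.1962) + 4.40 × 0.1962 = 6.992 + 0.8635 = 7.856 mg/L.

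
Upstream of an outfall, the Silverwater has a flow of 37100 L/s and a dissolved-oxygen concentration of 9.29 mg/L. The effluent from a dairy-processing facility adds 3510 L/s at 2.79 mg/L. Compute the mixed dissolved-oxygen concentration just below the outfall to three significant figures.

Flow-weighted mixing: C = (Q_r C_r + Q_w C_w)/(Q_r + Q_w)
= (37100×9.29 + 3510×2.79)/(37100 + 3510) = 354500/40610 = 8.728 mg/L.

8.73 mg/L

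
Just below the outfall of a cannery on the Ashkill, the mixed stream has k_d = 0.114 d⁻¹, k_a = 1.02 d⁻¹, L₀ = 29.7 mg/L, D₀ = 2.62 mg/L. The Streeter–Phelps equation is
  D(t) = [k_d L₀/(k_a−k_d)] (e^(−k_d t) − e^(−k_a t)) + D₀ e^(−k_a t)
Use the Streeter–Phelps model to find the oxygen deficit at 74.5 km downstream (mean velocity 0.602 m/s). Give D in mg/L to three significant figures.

D ≈ 2.91 mg/L

Travel time t = x/v = 74.5 km / (0.602 m/s) = 74500 m / 0.602 m/s = 123800 s = 1.432 d.
k_d L₀/(k_a−k_d) = 0.114×29.7/(1.02−0.114) = 3.386/0.9060 = 3.737 mg/L.
e^(−k_d t) = e^(−0.114×1.432) = 0.8493; e^(−k_a t) = e^(−1.02×1.432) = 0.2320.
D = 3.737 × (0.8493 − 0.2320) + 2.62 × 0.2320 = 2.307 + 0.6079 = 2.915 mg/L.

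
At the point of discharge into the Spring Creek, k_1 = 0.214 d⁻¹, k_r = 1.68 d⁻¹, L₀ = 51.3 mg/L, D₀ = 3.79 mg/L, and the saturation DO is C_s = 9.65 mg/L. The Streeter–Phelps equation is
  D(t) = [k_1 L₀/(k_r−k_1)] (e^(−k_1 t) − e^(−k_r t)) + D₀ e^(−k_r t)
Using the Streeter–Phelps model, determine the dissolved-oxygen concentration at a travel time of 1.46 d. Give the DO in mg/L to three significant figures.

DO ≈ 4.49 mg/L

k_1 L₀/(k_r−k_1) = 0.214×51.3/(1.68−0.214) = 10.98/1.466 = 7.489 mg/L.
e^(−k_1 t) = e^(−0.214×1.460) = 0.7317; e^(−k_r t) = e^(−1.68×1.460) = 0.08605.
D = 7.489 × (0.7317 − 0.08605) + 3.79 × 0.08605 = 4.835 + 0.3261 = 5.161 mg/L.
DO = C_s − D = 9.65 − 5.161 = 4.489 mg/L.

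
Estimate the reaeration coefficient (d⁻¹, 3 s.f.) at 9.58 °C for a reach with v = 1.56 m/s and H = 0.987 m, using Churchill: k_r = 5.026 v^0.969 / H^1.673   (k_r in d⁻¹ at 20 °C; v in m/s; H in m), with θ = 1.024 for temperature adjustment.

k_r(20) = 5.026 × 1.56^0.969 / 0.987^1.673 = 5.026 × 1.539 / 0.9783 = 7.904 d⁻¹.
k_r(9.58) = 7.904 × 1.024^(9.58−20) = 7.904 × 0.7810 = 6.174 d⁻¹.

k_r ≈ 6.17 d⁻¹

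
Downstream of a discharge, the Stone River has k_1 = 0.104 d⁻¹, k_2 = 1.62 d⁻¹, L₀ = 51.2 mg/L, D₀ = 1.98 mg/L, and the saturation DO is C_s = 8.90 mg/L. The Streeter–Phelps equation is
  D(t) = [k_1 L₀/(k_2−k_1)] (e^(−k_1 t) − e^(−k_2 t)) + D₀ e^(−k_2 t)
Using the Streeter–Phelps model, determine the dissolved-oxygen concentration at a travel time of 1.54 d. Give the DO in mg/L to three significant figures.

DO ≈ 6.03 mg/L

k_1 L₀/(k_2−k_1) = 0.104×51.2/(1.62−0.104) = 5.325/1.516 = 3.512 mg/L.
e^(−k_1 t) = e^(−0.104×1.540) = 0.8520; e^(−k_2 t) = e^(−1.62×1.540) = 0.08251.
D = 3.512 × (0.8520 − 0.08251) + 1.98 × 0.08251 = 2.703 + 0.1634 = 2.866 mg/L.
DO = C_s − D = 8.90 − 2.866 = 6.034 mg/L.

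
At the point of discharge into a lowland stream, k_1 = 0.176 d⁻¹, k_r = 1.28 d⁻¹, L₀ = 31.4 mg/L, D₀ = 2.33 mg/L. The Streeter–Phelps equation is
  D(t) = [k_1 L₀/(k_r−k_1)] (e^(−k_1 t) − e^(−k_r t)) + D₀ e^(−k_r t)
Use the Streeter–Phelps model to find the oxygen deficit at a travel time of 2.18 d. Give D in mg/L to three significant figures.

D ≈ 3.25 mg/L

k_1 L₀/(k_r−k_1) = 0.176×31.4/(1.28−0.176) = 5.526/1.104 = 5.006 mg/L.
e^(−k_1 t) = e^(−0.176×2.180) = 0.6813; e^(−k_r t) = e^(−1.28×2.180) = 0.06140.
D = 5.006 × (0.6813 − 0.06140) + 2.33 × 0.06140 = 3.103 + 0.1431 = 3.246 mg/L.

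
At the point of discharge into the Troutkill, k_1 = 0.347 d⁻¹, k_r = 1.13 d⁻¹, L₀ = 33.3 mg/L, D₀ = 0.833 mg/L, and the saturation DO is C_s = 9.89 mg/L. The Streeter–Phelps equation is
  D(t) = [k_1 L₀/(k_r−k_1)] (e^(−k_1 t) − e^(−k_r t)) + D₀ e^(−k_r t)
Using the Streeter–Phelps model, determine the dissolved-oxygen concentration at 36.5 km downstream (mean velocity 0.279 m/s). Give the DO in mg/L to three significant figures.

DO ≈ 3.68 mg/L

Travel time t = x/v = 36.5 km / (0.279 m/s) = 36500 m / 0.279 m/s = 130800 s = 1.514 d.
k_1 L₀/(k_r−k_1) = 0.347×33.3/(1.13−0.347) = 11.56/0.7830 = 14.76 mg/L.
e^(−k_1 t) = e^(−0.347×1.514) = 0.5913; e^(−k_r t) = e^(−1.13×1.514) = 0.1807.
D = 14.76 × (0.5913 − 0.1807) + 0.833 × 0.1807 = 6.060 + 0.1505 = 6.210 mg/L.
DO = C_s − D = 9.89 − 6.210 = 3.680 mg/L.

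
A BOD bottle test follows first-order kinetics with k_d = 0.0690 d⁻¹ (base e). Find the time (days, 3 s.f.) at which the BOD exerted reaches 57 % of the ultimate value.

y/L₀ = 1 − e^(−k_d t) = 0.57 ⇒ e^(−k_d t) = 0.430
t = −ln(0.430) / 0.0690 = 0.8440 / 0.0690 = 12.23 d.

t ≈ 12.2 d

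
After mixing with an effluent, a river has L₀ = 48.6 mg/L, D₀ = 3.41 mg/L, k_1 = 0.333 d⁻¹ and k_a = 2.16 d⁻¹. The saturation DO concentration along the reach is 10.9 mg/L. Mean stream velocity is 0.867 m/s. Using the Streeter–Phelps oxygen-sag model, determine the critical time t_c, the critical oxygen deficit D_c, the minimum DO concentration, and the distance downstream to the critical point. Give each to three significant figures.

t_c ≈ 0.757 d; D_c ≈ 5.82 mg/L; min DO ≈ 5.08 mg/L; x_c ≈ 56.7 km

t_c = [1/(k_a−k_1)] ln[(k_a/k_1)(1 − D₀(k_a−k_1)/(k_1 L₀))]
= [1/(2.16−0.333)] ln[(2.16/0.333)(1 − 3.41×1.827/(0.333×48.6))]
= (1/1.827) ln[6.486 × 0.6150] = 0.5473 × ln(3.989) = 0.5473 × 1.384 = 0.7573 d.
L(t_c) = L₀ e^(−k_1 t_c) = 48.6 × 0.7771 = 37.77 mg/L, and at the critical point k_a D_c = k_1 L, so D_c = (0.333/2.16) × 37.77 = 5.822 mg/L.
Minimum DO = C_s − D_c = 10.9 − 5.822 = 5.078 mg/L.
x_c = v t_c = 0.867 m/s × 0.7573 d × 86400 s/d = 56730 m ≈ 56.7 km.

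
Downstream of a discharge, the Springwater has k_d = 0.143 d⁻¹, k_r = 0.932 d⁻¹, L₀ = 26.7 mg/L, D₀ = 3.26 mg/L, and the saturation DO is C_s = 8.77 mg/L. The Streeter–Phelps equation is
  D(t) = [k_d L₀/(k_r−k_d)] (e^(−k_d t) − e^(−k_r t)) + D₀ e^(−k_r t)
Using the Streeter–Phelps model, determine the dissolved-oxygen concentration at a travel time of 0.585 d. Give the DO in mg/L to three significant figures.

DO ≈ 5.23 mg/L

k_d L₀/(k_r−k_d) = 0.143×26.7/(0.932−0.143) = 3.818/0.7890 = 4.839 mg/L.
e^(−k_d t) = e^(−0.143×0.5850) = 0.9197; e^(−k_r t) = e^(−0.932×0.5850) = 0.5797.
D = 4.839 × (0.9197 − 0.5797) + 3.26 × 0.5797 = 1.645 + 1.890 = 3.535 mg/L.
DO = C_s − D = 8.77 − 3.535 = 5.235 mg/L.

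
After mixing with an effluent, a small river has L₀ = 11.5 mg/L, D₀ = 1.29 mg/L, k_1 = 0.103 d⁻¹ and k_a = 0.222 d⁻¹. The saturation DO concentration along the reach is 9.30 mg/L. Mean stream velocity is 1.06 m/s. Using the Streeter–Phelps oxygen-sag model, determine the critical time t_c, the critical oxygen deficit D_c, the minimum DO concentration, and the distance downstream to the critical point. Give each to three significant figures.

At the critical point dD/dt = 0, so k_1 L₀ e^(−k_1 t) = k_a D. Substituting D(t) from the Streeter–Phelps equation and solving for t gives
t_c = ln[(k_a/k_1)(1 − D₀(k_a−k_1)/(k_1 L₀))] / (k_a−k_1).
Here k_a−k_1 = 0.1190 d⁻¹ and 1 − D₀(k_a−k_1)/(k_1 L₀) = 1 − 1.29×0.1190/(0.103×11.5) = 0.8704, so
t_c = ln(2.155 × 0.8704) / 0.1190 = 0.6291 / 0.1190 = 5.287 d.
D_c = (k_1/k_a) L₀ e^(−k_1 t_c) = (0.103/0.222) × 11.5 × e^(−0.103×5.287) = 0.4640 × 11.5 × 0.5801 = 3.095 mg/L.
Minimum DO = C_s − D_c = 9.30 − 3.095 = 6.205 mg/L.
x_c = v t_c = 1.06 m/s × 5.287 d × 86400 s/d = 484200 m ≈ 484 km.

t_c ≈ 5.29 d; D_c ≈ 3.10 mg/L; min DO ≈ 6.20 mg/L; x_c ≈ 484 km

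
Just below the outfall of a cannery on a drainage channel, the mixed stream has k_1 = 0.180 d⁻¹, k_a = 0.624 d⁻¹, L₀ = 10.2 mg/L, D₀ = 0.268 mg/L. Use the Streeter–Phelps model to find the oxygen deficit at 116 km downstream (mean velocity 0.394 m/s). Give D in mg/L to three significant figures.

Travel time t = x/v = 116 km / (0.394 m/s) = 116000 m / 0.394 m/s = 294400 s = 3.408 d.
k_1 L₀/(k_a−k_1) = 0.180×10.2/(0.624−0.180) = 1.836/0.4440 = 4.135 mg/L.
e^(−k_1 t) = e^(−0.180×3.408) = 0.5415; e^(−k_a t) = e^(−0.624×3.408) = 0.1193.
D = 4.135 × (0.5415 − 0.1193) + 0.268 × 0.1193 = 1.746 + 0.03197 = 1.778 mg/L.

D ≈ 1.78 mg/L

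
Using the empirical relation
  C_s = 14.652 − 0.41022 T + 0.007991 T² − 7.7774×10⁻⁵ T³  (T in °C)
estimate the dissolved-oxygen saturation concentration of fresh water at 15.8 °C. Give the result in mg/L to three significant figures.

C_s = 14.652 − 0.41022×15.8 + 0.007991×15.8² − 7.7774×10⁻⁵×15.8³ = 9.859 mg/L.

C_s ≈ 9.86 mg/L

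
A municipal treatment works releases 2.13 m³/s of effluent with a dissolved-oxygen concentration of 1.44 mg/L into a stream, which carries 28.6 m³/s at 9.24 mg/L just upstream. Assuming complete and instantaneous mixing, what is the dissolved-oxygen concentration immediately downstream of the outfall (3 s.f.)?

Flow-weighted mixing: C = (Q_r C_r + Q_w C_w)/(Q_r + Q_w)
= (28.6×9.24 + 2.13×1.44)/(28.6 + 2.13) = 267.3/30.73 = 8.699 mg/L.

8.70 mg/L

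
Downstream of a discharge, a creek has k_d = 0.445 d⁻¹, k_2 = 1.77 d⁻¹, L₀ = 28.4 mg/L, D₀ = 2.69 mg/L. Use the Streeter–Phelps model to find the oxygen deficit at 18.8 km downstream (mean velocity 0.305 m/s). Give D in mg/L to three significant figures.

D ≈ 5.01 mg/L

Travel time t = x/v = 18.8 km / (0.305 m/s) = 18800 m / 0.305 m/s = 61640 s = 0.7134 d.
k_d L₀/(k_2−k_d) = 0.445×28.4/(1.77−0.445) = 12.64/1.325 = 9.538 mg/L.
e^(−k_d t) = e^(−0.445×0.7134) = 0.7280; e^(−k_2 t) = e^(−1.77×0.7134) = 0.2829.
D = 9.538 × (0.7280 − 0.2829) + 2.69 × 0.2829 = 4.246 + 0.7609 = 5.006 mg/L.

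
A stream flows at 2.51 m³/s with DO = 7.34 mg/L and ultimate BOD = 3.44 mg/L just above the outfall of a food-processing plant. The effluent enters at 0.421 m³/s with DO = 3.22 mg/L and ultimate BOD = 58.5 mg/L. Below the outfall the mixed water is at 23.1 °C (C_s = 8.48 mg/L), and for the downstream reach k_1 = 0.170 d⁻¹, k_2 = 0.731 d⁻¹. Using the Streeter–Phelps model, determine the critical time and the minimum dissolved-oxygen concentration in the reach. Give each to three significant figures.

Mixed DO = (2.51×7.34 + 0.421×3.22)/(2.51+0.421) = 19.78/2.931 = 6.748 mg/L.
Mixed L₀ = (2.51×3.44 + 0.421×58.5)/(2.931) = 33.26/2.931 = 11.35 mg/L.
Initial deficit D₀ = C_s − DO₀ = 8.48 − 6.748 = 1.732 mg/L.
t_c = (1/0.5610) ln[(0.731/0.170)(1 − 1.732×0.5610/(0.170×11.35))] = 1.783 × ln(2.135) = 1.352 d.
D_c = (0.170/0.731) × 11.35 × e^(−0.170×1.352) = 0.2326 × 11.35 × 0.7947 = 2.097 mg/L.
Minimum DO = 8.48 − 2.097 = 6.383 mg/L.

t_c ≈ 1.35 d; minimum DO ≈ 6.38 mg/L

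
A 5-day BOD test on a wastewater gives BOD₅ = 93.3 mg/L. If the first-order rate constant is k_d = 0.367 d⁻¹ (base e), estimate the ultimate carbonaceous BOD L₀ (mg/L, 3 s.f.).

BOD₅ = L₀(1 − e^(−5k_d)) ⇒ L₀ = BOD₅ / (1 − e^(−5×0.367))
= 93.3 / (1 − 0.1596) = 93.3 / 0.8404 = 111.0 mg/L.

L₀ ≈ 111 mg/L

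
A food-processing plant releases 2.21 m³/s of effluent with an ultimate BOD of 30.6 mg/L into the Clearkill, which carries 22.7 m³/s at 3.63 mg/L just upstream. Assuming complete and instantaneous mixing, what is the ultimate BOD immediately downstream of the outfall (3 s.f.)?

6.02 mg/L

Flow-weighted mixing: C = (Q_r C_r + Q_w C_w)/(Q_r + Q_w)
= (22.7×3.63 + 2.21×30.6)/(22.7 + 2.21) = 150.0/24.91 = 6.023 mg/L.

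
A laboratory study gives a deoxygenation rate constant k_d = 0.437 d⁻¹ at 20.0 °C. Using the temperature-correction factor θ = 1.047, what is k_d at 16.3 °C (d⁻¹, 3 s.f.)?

k_d ≈ 0.369 d⁻¹

k_d(T₂) = k_d(T₁) · θ^(T₂−T₁) = 0.437 × 1.047^(16.3−20.0)
= 0.437 × 1.047^-3.70 = 0.437 × 0.8437 = 0.3687 d⁻¹.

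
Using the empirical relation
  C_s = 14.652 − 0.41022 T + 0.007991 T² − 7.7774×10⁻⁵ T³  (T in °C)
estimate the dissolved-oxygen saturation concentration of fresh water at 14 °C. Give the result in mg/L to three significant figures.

C_s = 14.652 − 0.41022×14 + 0.007991×14² − 7.7774×10⁻⁵×14³ = 10.26 mg/L.

C_s ≈ 10.3 mg/L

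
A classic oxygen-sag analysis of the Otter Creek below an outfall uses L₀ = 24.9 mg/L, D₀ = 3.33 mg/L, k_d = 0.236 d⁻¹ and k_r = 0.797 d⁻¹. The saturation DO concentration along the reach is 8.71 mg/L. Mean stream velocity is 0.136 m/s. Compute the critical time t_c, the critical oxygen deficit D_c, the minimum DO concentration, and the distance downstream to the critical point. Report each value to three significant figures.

t_c ≈ 1.49 d; D_c ≈ 5.19 mg/L; min DO ≈ 3.52 mg/L; x_c ≈ 17.5 km

At the critical point dD/dt = 0, so k_d L₀ e^(−k_d t) = k_r D. Substituting D(t) from the Streeter–Phelps equation and solving for t gives
t_c = ln[(k_r/k_d)(1 − D₀(k_r−k_d)/(k_d L₀))] / (k_r−k_d).
Here k_r−k_d = 0.5610 d⁻¹ and 1 − D₀(k_r−k_d)/(k_d L₀) = 1 − 3.33×0.5610/(0.236×24.9) = 0.6821, so
t_c = ln(3.377 × 0.6821) / 0.5610 = 0.8344 / 0.5610 = 1.487 d.
L(t_c) = L₀ e^(−k_d t_c) = 24.9 × 0.7040 = 17.53 mg/L, and at the critical point k_r D_c = k_d L, so D_c = (0.236/0.797) × 17.53 = 5.190 mg/L.
Minimum DO = C_s − D_c = 8.71 − 5.190 = 3.520 mg/L.
x_c = v t_c = 0.136 m/s × 1.487 d × 86400 s/d = 17480 m ≈ 17.5 km.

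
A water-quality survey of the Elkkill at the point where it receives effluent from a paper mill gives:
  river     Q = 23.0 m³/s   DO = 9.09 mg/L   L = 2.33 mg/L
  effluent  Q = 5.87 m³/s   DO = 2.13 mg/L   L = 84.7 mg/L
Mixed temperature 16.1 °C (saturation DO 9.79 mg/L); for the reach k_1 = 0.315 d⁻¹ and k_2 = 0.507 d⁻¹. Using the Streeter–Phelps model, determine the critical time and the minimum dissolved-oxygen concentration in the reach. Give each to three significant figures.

Mixed DO = (23.0×9.09 + 5.87×2.13)/(23.0+5.87) = 221.6/28.87 = 7.675 mg/L.
Mixed L₀ = (23.0×2.33 + 5.87×84.7)/(28.87) = 550.8/28.87 = 19.08 mg/L.
Initial deficit D₀ = C_s − DO₀ = 9.79 − 7.675 = 2.115 mg/L.
t_c = (1/0.1920) ln[(0.507/0.315)(1 − 2.115×0.1920/(0.315×19.08))] = 5.208 × ln(1.501) = 2.114 d.
D_c = (0.315/0.507) × 19.08 × e^(−0.315×2.114) = 0.6213 × 19.08 × 0.5137 = 6.089 mg/L.
Minimum DO = 9.79 − 6.089 = 3.701 mg/L.

t_c ≈ 2.11 d; minimum DO ≈ 3.70 mg/L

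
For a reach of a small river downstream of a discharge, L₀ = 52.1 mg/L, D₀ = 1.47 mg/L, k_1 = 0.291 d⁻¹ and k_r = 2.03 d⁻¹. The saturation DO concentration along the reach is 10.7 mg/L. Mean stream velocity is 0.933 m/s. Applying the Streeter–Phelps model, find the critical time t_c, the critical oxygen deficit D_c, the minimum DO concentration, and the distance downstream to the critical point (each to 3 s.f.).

With k_r/k_1 = 6.976 and 1 − D₀(k_r−k_1)/(k_1 L₀) = 0.8314,
t_c = ln(6.976 × 0.8314) / (2.03 − 0.291) = ln(5.800) / 1.739 = 1.758/1.739 = 1.011 d.
D_c = (k_1/k_r) L₀ e^(−k_1 t_c) = (0.291/2.03) × 52.1 × e^(−0.291×1.011) = 0.1433 × 52.1 × 0.7452 = 5.565 mg/L.
Minimum DO = C_s − D_c = 10.7 − 5.565 = 5.135 mg/L.
x_c = v t_c = 0.933 m/s × 1.011 d × 86400 s/d = 81480 m ≈ 81.5 km.

t_c ≈ 1.01 d; D_c ≈ 5.57 mg/L; min DO ≈ 5.13 mg/L; x_c ≈ 81.5 km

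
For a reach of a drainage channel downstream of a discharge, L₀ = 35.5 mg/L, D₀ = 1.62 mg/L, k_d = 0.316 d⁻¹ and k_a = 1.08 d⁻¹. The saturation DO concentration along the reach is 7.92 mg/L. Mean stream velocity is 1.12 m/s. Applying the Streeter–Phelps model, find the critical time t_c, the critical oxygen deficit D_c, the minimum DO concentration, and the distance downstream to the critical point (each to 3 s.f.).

At the critical point dD/dt = 0, so k_d L₀ e^(−k_d t) = k_a D. Substituting D(t) from the Streeter–Phelps equation and solving for t gives
t_c = ln[(k_a/k_d)(1 − D₀(k_a−k_d)/(k_d L₀))] / (k_a−k_d).
Here k_a−k_d = 0.7640 d⁻¹ and 1 − D₀(k_a−k_d)/(k_d L₀) = 1 − 1.62×0.7640/(0.316×35.5) = 0.8897, so
t_c = ln(3.418 × 0.8897) / 0.7640 = 1.112 / 0.7640 = 1.456 d.
L(t_c) = L₀ e^(−k_d t_c) = 35.5 × 0.6313 = 22.41 mg/L, and at the critical point k_a D_c = k_d L, so D_c = (0.316/1.08) × 22.41 = 6.557 mg/L.
Minimum DO = C_s − D_c = 7.92 − 6.557 = 1.363 mg/L.
x_c = v t_c = 1.12 m/s × 1.456 d × 86400 s/d = 140900 m ≈ 141 km.

t_c ≈ 1.46 d; D_c ≈ 6.56 mg/L; min DO ≈ 1.36 mg/L; x_c ≈ 141 km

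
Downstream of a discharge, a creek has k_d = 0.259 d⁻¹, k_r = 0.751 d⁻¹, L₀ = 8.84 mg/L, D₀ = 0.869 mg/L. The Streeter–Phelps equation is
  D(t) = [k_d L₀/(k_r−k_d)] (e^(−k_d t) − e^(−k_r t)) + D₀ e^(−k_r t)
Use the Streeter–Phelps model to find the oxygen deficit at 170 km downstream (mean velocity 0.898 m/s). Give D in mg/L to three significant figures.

D ≈ 1.91 mg/L

Travel time t = x/v = 170 km / (0.898 m/s) = 170000 m / 0.898 m/s = 189300 s = 2.191 d.
k_d L₀/(k_r−k_d) = 0.259×8.84/(0.751−0.259) = 2.290/0.4920 = 4.654 mg/L.
e^(−k_d t) = e^(−0.259×2.191) = 0.5669; e^(−k_r t) = e^(−0.751×2.191) = 0.1929.
D = 4.654 × (0.5669 − 0.1929) + 0.869 × 0.1929 = 1.741 + 0.1676 = 1.908 mg/L.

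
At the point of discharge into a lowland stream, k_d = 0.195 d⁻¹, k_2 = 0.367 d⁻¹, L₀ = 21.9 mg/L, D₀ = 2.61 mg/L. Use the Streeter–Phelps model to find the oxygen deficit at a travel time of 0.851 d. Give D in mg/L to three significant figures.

D ≈ 4.77 mg/L

k_d L₀/(k_2−k_d) = 0.195×21.9/(0.367−0.195) = 4.271/0.1720 = 24.83 mg/L.
e^(−k_d t) = e^(−0.195×0.8510) = 0.8471; e^(−k_2 t) = e^(−0.367×0.8510) = 0.7317.
D = 24.83 × (0.8471 − 0.7317) + 2.61 × 0.7317 = 2.864 + 1.910 = 4.774 mg/L.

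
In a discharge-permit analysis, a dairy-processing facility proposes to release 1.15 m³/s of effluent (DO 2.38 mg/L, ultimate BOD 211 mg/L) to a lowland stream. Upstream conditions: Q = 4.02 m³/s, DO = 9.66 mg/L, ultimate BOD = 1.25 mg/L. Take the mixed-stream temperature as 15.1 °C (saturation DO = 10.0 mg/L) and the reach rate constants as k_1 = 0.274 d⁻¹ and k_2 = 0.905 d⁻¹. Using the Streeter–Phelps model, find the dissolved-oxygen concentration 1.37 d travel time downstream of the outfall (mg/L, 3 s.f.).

DO ≈ 1.16 mg/L

Mixed DO = (4.02×9.66 + 1.15×2.38)/(4.02+1.15) = 41.57/5.170 = 8.041 mg/L.
Mixed L₀ = (4.02×1.25 + 1.15×211)/(5.170) = 247.7/5.170 = 47.91 mg/L.
Initial deficit D₀ = C_s − DO₀ = 10.0 − 8.041 = 1.959 mg/L.
D(1.37) = [0.274×47.91/(0.905−0.274)](e^(−0.274×1.37) − e^(−0.905×1.37)) + 1.959 e^(−0.905×1.37)
= 20.80 × (0.6870 − 0.2894) + 1.959 × 0.2894 = 8.838 mg/L.
DO = 10.0 − 8.838 = 1.162 mg/L.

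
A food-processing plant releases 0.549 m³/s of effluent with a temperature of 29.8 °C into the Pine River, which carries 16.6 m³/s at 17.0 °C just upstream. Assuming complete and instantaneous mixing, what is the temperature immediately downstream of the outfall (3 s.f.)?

Flow-weighted mixing: C = (Q_r C_r + Q_w C_w)/(Q_r + Q_w)
= (16.6×17.0 + 0.549×29.8)/(16.6 + 0.549) = 298.6/17.15 = 17.41 °C.

17.4 °C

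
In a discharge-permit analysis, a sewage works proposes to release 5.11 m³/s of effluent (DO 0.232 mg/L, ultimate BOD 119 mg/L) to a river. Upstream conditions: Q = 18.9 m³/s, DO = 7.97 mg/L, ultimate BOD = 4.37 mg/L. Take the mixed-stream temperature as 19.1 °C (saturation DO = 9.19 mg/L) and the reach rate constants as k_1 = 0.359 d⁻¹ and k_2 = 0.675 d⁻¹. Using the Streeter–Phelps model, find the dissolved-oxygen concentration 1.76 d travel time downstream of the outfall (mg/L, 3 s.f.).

DO ≈ 0.905 mg/L

Mixed DO = (18.9×7.97 + 5.11×0.232)/(18.9+5.11) = 151.8/24.01 = 6.323 mg/L.
Mixed L₀ = (18.9×4.37 + 5.11×119)/(24.01) = 690.7/24.01 = 28.77 mg/L.
Initial deficit D₀ = C_s − DO₀ = 9.19 − 6.323 = 2.867 mg/L.
D(1.76) = [0.359×28.77/(0.675−0.359)](e^(−0.359×1.76) − e^(−0.675×1.76)) + 2.867 e^(−0.675×1.76)
= 32.68 × (0.5316 − 0.3048) + 2.867 × 0.3048 = 8.285 mg/L.
DO = 9.19 − 8.285 = 0.9046 mg/L.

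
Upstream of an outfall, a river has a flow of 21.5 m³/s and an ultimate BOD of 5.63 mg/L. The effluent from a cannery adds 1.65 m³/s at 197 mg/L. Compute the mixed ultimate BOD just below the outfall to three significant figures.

19.3 mg/L

Flow-weighted mixing: C = (Q_r C_r + Q_w C_w)/(Q_r + Q_w)
= (21.5×5.63 + 1.65×197)/(21.5 + 1.65) = 446.1/23.15 = 19.27 mg/L.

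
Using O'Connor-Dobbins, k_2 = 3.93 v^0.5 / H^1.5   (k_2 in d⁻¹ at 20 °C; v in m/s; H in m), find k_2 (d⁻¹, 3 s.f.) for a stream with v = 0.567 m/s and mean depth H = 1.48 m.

k_2 = 3.93 × 0.567^0.5 / 1.48^1.5 = 3.93 × 0.7530 / 1.800 = 1.644 d⁻¹.

k_2 ≈ 1.64 d⁻¹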